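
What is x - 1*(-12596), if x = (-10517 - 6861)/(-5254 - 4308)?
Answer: 60230165/4781 ≈ 12598.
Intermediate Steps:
x = 8689/4781 (x = -17378/(-9562) = -17378*(-1/9562) = 8689/4781 ≈ 1.8174)
x - 1*(-12596) = 8689/4781 - 1*(-12596) = 8689/4781 + 12596 = 60230165/4781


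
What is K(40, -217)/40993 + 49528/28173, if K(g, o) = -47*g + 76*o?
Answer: 1512706948/1154895789 ≈ 1.3098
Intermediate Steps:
K(40, -217)/40993 + 49528/28173 = (-47*40 + 76*(-217))/40993 + 49528/28173 = (-1880 - 16492)*(1/40993) + 49528*(1/28173) = -18372*1/40993 + 49528/28173 = -18372/40993 + 49528/28173 = 1512706948/1154895789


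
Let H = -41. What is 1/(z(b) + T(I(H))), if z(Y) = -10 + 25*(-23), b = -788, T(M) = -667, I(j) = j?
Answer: -1/1252 ≈ -0.00079872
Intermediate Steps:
z(Y) = -585 (z(Y) = -10 - 575 = -585)
1/(z(b) + T(I(H))) = 1/(-585 - 667) = 1/(-1252) = -1/1252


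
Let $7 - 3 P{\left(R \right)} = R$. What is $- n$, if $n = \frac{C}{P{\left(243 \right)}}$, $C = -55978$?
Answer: $- \frac{83967}{118} \approx -711.58$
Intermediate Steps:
$P{\left(R \right)} = \frac{7}{3} - \frac{R}{3}$
$n = \frac{83967}{118}$ ($n = - \frac{55978}{\frac{7}{3} - 81} = - \frac{55978}{- \frac{236}{3}} = \left(-55978\right) \left(- \frac{3}{236}\right) = \frac{83967}{118} \approx 711.58$)
$- n = \left(-1\right) \frac{83967}{118} = - \frac{83967}{118}$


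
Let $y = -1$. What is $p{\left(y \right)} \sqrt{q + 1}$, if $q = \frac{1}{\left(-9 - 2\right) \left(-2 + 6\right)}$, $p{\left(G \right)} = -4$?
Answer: $- \frac{2 \sqrt{473}}{11} \approx -3.9543$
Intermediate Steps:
$q = - \frac{1}{44}$ ($q = \frac{1}{\left(-11\right) 4} = \frac{1}{-44} = - \frac{1}{44} \approx -0.022727$)
$p{\left(y \right)} \sqrt{q + 1} = - 4 \sqrt{- \frac{1}{44} + 1} = - 4 \sqrt{\frac{43}{44}} = - 4 \frac{\sqrt{473}}{22} = - \frac{2 \sqrt{473}}{11}$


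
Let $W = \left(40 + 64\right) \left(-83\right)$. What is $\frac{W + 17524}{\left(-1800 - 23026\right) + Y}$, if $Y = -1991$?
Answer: $- \frac{2964}{8939} \approx -0.33158$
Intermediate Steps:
$W = -8632$ ($W = 104 \left(-83\right) = -8632$)
$\frac{W + 17524}{\left(-1800 - 23026\right) + Y} = \frac{-8632 + 17524}{\left(-1800 - 23026\right) - 1991} = \frac{8892}{-24826 - 1991} = \frac{8892}{-26817} = 8892 \left(- \frac{1}{26817}\right) = - \frac{2964}{8939}$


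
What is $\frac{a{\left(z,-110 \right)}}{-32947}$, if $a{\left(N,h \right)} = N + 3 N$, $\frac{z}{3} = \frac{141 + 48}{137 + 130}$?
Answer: $- \frac{756}{2932283} \approx -0.00025782$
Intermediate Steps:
$z = \frac{189}{89}$ ($z = 3 \frac{141 + 48}{137 + 130} = 3 \cdot \frac{189}{267} = 3 \cdot 189 \cdot \frac{1}{267} = 3 \cdot \frac{63}{89} = \frac{189}{89} \approx 2.1236$)
$a{\left(N,h \right)} = 4 N$
$\frac{a{\left(z,-110 \right)}}{-32947} = \frac{4 \cdot \frac{189}{89}}{-32947} = \frac{756}{89} \left(- \frac{1}{32947}\right) = - \frac{756}{2932283}$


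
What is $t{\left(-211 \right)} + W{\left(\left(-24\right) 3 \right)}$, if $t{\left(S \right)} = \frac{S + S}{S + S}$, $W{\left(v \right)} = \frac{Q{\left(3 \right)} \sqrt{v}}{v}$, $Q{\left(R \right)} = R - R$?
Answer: $1$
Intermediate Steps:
$Q{\left(R \right)} = 0$
$W{\left(v \right)} = 0$ ($W{\left(v \right)} = \frac{0 \sqrt{v}}{v} = \frac{0}{v} = 0$)
$t{\left(S \right)} = 1$ ($t{\left(S \right)} = \frac{2 S}{2 S} = 2 S \frac{1}{2 S} = 1$)
$t{\left(-211 \right)} + W{\left(\left(-24\right) 3 \right)} = 1 + 0 = 1$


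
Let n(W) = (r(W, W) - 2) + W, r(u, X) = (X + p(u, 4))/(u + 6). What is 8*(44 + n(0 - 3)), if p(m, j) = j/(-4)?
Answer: 904/3 ≈ 301.33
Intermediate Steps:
p(m, j) = -j/4 (p(m, j) = j*(-¼) = -j/4)
r(u, X) = (-1 + X)/(6 + u) (r(u, X) = (X - ¼*4)/(u + 6) = (X - 1)/(6 + u) = (-1 + X)/(6 + u))
n(W) = -2 + W + (-1 + W)/(6 + W) (n(W) = ((-1 + W)/(6 + W) - 2) + W = (-2 + (-1 + W)/(6 + W)) + W = -2 + W + (-1 + W)/(6 + W))
8*(44 + n(0 - 3)) = 8*(44 + (-13 + (0 - 3)² + 5*(0 - 3))/(6 + (0 - 3))) = 8*(44 + (-13 + (-3)² + 5*(-3))/(6 - 3)) = 8*(44 + (-13 + 9 - 15)/3) = 8*(44 + (⅓)*(-19)) = 8*(44 - 19/3) = 8*(113/3) = 904/3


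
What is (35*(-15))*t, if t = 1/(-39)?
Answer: 175/13 ≈ 13.462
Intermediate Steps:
t = -1/39 ≈ -0.025641
(35*(-15))*t = (35*(-15))*(-1/39) = -525*(-1/39) = 175/13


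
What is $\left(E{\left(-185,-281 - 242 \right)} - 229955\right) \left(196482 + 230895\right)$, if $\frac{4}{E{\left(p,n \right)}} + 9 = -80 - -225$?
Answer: $- \frac{3341433825813}{34} \approx -9.8278 \cdot 10^{10}$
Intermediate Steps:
$E{\left(p,n \right)} = \frac{1}{34}$ ($E{\left(p,n \right)} = \frac{4}{-9 - -145} = \frac{4}{-9 + \left(-80 + 225\right)} = \frac{4}{-9 + 145} = \frac{4}{136} = 4 \cdot \frac{1}{136} = \frac{1}{34}$)
$\left(E{\left(-185,-281 - 242 \right)} - 229955\right) \left(196482 + 230895\right) = \left(\frac{1}{34} - 229955\right) \left(196482 + 230895\right) = \left(- \frac{7818469}{34}\right) 427377 = - \frac{3341433825813}{34}$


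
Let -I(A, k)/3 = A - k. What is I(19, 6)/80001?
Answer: -13/26667 ≈ -0.00048749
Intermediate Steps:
I(A, k) = -3*A + 3*k (I(A, k) = -3*(A - k) = -3*A + 3*k)
I(19, 6)/80001 = (-3*19 + 3*6)/80001 = (-57 + 18)*(1/80001) = -39*1/80001 = -13/26667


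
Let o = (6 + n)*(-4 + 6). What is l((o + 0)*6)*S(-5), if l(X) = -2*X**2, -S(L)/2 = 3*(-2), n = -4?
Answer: -13824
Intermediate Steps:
o = 4 (o = (6 - 4)*(-4 + 6) = 2*2 = 4)
S(L) = 12 (S(L) = -6*(-2) = -2*(-6) = 12)
l((o + 0)*6)*S(-5) = -2*36*(4 + 0)**2*12 = -2*(4*6)**2*12 = -2*24**2*12 = -2*576*12 = -1152*12 = -13824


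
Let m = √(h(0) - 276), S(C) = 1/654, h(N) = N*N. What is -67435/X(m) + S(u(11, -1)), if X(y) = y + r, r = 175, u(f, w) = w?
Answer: -7717904849/20209254 + 134870*I*√69/30901 ≈ -381.9 + 36.255*I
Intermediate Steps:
h(N) = N²
S(C) = 1/654
m = 2*I*√69 (m = √(0² - 276) = √(0 - 276) = √(-276) = 2*I*√69 ≈ 16.613*I)
X(y) = 175 + y (X(y) = y + 175 = 175 + y)
-67435/X(m) + S(u(11, -1)) = -67435/(175 + 2*I*√69) + 1/654 = 1/654 - 67435/(175 + 2*I*√69)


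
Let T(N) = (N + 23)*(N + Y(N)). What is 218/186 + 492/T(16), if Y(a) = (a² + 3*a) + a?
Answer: 13649/11284 ≈ 1.2096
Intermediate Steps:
Y(a) = a² + 4*a
T(N) = (23 + N)*(N + N*(4 + N)) (T(N) = (N + 23)*(N + N*(4 + N)) = (23 + N)*(N + N*(4 + N)))
218/186 + 492/T(16) = 218/186 + 492/((16*(115 + 16² + 28*16))) = 218*(1/186) + 492/((16*(115 + 256 + 448))) = 109/93 + 492/((16*819)) = 109/93 + 492/13104 = 109/93 + 492*(1/13104) = 109/93 + 41/1092 = 13649/11284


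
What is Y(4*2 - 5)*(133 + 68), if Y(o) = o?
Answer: 603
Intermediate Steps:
Y(4*2 - 5)*(133 + 68) = (4*2 - 5)*(133 + 68) = (8 - 5)*201 = 3*201 = 603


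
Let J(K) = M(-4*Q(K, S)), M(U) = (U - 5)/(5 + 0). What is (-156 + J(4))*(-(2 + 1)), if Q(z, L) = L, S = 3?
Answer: 2391/5 ≈ 478.20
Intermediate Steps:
M(U) = -1 + U/5 (M(U) = (-5 + U)/5 = (-5 + U)*(⅕) = -1 + U/5)
J(K) = -17/5 (J(K) = -1 + (-4*3)/5 = -1 + (⅕)*(-12) = -1 - 12/5 = -17/5)
(-156 + J(4))*(-(2 + 1)) = (-156 - 17/5)*(-(2 + 1)) = -(-797)*3/5 = -797/5*(-3) = 2391/5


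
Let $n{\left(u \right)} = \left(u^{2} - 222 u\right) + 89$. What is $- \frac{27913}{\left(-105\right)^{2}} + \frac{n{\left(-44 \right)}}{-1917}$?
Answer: $- \frac{2265766}{260925} \approx -8.6836$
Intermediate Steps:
$n{\left(u \right)} = 89 + u^{2} - 222 u$
$- \frac{27913}{\left(-105\right)^{2}} + \frac{n{\left(-44 \right)}}{-1917} = - \frac{27913}{\left(-105\right)^{2}} + \frac{89 + \left(-44\right)^{2} - -9768}{-1917} = - \frac{27913}{11025} + \left(89 + 1936 + 9768\right) \left(- \frac{1}{1917}\right) = \left(-27913\right) \frac{1}{11025} + 11793 \left(- \frac{1}{1917}\right) = - \frac{27913}{11025} - \frac{3931}{639} = - \frac{2265766}{260925}$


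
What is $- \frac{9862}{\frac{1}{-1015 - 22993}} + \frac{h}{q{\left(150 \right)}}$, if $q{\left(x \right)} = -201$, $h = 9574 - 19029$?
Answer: $\frac{47590155551}{201} \approx 2.3677 \cdot 10^{8}$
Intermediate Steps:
$h = -9455$ ($h = 9574 - 19029 = -9455$)
$- \frac{9862}{\frac{1}{-1015 - 22993}} + \frac{h}{q{\left(150 \right)}} = - \frac{9862}{\frac{1}{-1015 - 22993}} - \frac{9455}{-201} = - \frac{9862}{\frac{1}{-24008}} - - \frac{9455}{201} = - \frac{9862}{- \frac{1}{24008}} + \frac{9455}{201} = \left(-9862\right) \left(-24008\right) + \frac{9455}{201} = 236766896 + \frac{9455}{201} = \frac{47590155551}{201}$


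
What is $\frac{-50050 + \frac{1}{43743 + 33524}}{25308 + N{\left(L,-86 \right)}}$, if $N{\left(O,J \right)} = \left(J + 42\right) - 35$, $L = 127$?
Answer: $- \frac{3867213349}{1949369143} \approx -1.9838$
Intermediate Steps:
$N{\left(O,J \right)} = 7 + J$ ($N{\left(O,J \right)} = \left(42 + J\right) - 35 = 7 + J$)
$\frac{-50050 + \frac{1}{43743 + 33524}}{25308 + N{\left(L,-86 \right)}} = \frac{-50050 + \frac{1}{43743 + 33524}}{25308 + \left(7 - 86\right)} = \frac{-50050 + \frac{1}{77267}}{25308 - 79} = \frac{-50050 + \frac{1}{77267}}{25229} = \left(- \frac{3867213349}{77267}\right) \frac{1}{25229} = - \frac{3867213349}{1949369143}$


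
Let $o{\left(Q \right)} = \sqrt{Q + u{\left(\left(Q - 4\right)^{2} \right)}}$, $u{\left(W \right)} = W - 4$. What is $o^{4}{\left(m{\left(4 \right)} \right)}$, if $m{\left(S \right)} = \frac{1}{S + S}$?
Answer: $\frac{508369}{4096} \approx 124.11$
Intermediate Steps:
$u{\left(W \right)} = -4 + W$ ($u{\left(W \right)} = W - 4 = -4 + W$)
$m{\left(S \right)} = \frac{1}{2 S}$
$o{\left(Q \right)} = \sqrt{-4 + Q + \left(-4 + Q\right)^{2}}$ ($o{\left(Q \right)} = \sqrt{Q + \left(-4 + \left(Q - 4\right)^{2}\right)} = \sqrt{Q + \left(-4 + \left(-4 + Q\right)^{2}\right)} = \sqrt{-4 + Q + \left(-4 + Q\right)^{2}}$)
$o^{4}{\left(m{\left(4 \right)} \right)} = \left(\sqrt{-4 + \frac{1}{2 \cdot 4} + \left(-4 + \frac{1}{2 \cdot 4}\right)^{2}}\right)^{4} = \left(\sqrt{-4 + \frac{1}{2} \cdot \frac{1}{4} + \left(-4 + \frac{1}{2} \cdot \frac{1}{4}\right)^{2}}\right)^{4} = \left(\sqrt{-4 + \frac{1}{8} + \left(-4 + \frac{1}{8}\right)^{2}}\right)^{4} = \left(\sqrt{-4 + \frac{1}{8} + \left(- \frac{31}{8}\right)^{2}}\right)^{4} = \left(\sqrt{-4 + \frac{1}{8} + \frac{961}{64}}\right)^{4} = \left(\sqrt{\frac{713}{64}}\right)^{4} = \left(\frac{\sqrt{713}}{8}\right)^{4} = \frac{508369}{4096}$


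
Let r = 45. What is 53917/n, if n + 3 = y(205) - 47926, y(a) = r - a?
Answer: -53917/48089 ≈ -1.1212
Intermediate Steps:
y(a) = 45 - a
n = -48089 (n = -3 + ((45 - 1*205) - 47926) = -3 + ((45 - 205) - 47926) = -3 + (-160 - 47926) = -3 - 48086 = -48089)
53917/n = 53917/(-48089) = 53917*(-1/48089) = -53917/48089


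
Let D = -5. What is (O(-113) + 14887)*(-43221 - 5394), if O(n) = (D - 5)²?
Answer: -728593005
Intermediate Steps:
O(n) = 100 (O(n) = (-5 - 5)² = (-10)² = 100)
(O(-113) + 14887)*(-43221 - 5394) = (100 + 14887)*(-43221 - 5394) = 14987*(-48615) = -728593005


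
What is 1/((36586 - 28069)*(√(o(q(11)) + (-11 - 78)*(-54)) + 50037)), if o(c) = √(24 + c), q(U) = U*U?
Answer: 1/(8517*(50037 + √(4806 + √145))) ≈ 2.3433e-9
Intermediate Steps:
q(U) = U²
1/((36586 - 28069)*(√(o(q(11)) + (-11 - 78)*(-54)) + 50037)) = 1/((36586 - 28069)*(√(√(24 + 11²) + (-11 - 78)*(-54)) + 50037)) = 1/(8517*(√(√(24 + 121) - 89*(-54)) + 50037)) = 1/(8517*(√(√145 + 4806) + 50037)) = 1/(8517*(√(4806 + √145) + 50037)) = 1/(8517*(50037 + √(4806 + √145))) = 1/(426165129 + 8517*√(4806 + √145))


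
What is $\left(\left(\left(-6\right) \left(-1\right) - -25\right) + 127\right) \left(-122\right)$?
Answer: $-19276$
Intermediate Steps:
$\left(\left(\left(-6\right) \left(-1\right) - -25\right) + 127\right) \left(-122\right) = \left(\left(6 + 25\right) + 127\right) \left(-122\right) = \left(31 + 127\right) \left(-122\right) = 158 \left(-122\right) = -19276$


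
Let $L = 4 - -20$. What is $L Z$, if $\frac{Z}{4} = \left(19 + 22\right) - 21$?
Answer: $1920$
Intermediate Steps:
$L = 24$ ($L = 4 + 20 = 24$)
$Z = 80$ ($Z = 4 \left(\left(19 + 22\right) - 21\right) = 4 \left(41 - 21\right) = 4 \cdot 20 = 80$)
$L Z = 24 \cdot 80 = 1920$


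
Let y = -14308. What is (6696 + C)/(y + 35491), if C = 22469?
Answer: 95/69 ≈ 1.3768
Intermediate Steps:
(6696 + C)/(y + 35491) = (6696 + 22469)/(-14308 + 35491) = 29165/21183 = 29165*(1/21183) = 95/69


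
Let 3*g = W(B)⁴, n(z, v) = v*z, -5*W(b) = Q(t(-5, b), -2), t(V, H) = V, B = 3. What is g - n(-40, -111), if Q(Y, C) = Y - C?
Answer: -2774973/625 ≈ -4440.0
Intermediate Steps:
W(b) = ⅗ (W(b) = -(-5 - 1*(-2))/5 = -(-5 + 2)/5 = -⅕*(-3) = ⅗)
g = 27/625 (g = (⅗)⁴/3 = (⅓)*(81/625) = 27/625 ≈ 0.043200)
g - n(-40, -111) = 27/625 - (-111)*(-40) = 27/625 - 1*4440 = 27/625 - 4440 = -2774973/625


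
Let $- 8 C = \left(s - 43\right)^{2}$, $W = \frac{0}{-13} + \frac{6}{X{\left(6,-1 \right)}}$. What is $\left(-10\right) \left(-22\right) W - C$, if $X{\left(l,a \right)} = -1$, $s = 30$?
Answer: $- \frac{10391}{8} \approx -1298.9$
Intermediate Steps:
$W = -6$ ($W = \frac{0}{-13} + \frac{6}{-1} = 0 \left(- \frac{1}{13}\right) + 6 \left(-1\right) = 0 - 6 = -6$)
$C = - \frac{169}{8}$ ($C = - \frac{\left(30 - 43\right)^{2}}{8} = - \frac{\left(-13\right)^{2}}{8} = \left(- \frac{1}{8}\right) 169 = - \frac{169}{8} \approx -21.125$)
$\left(-10\right) \left(-22\right) W - C = \left(-10\right) \left(-22\right) \left(-6\right) - - \frac{169}{8} = 220 \left(-6\right) + \frac{169}{8} = -1320 + \frac{169}{8} = - \frac{10391}{8}$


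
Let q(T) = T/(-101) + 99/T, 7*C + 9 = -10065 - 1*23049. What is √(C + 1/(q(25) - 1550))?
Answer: I*√18033289786750966/1952188 ≈ 68.788*I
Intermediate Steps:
C = -33123/7 (C = -9/7 + (-10065 - 1*23049)/7 = -9/7 + (-10065 - 23049)/7 = -9/7 + (⅐)*(-33114) = -9/7 - 33114/7 = -33123/7 ≈ -4731.9)
q(T) = 99/T - T/101 (q(T) = T*(-1/101) + 99/T = -T/101 + 99/T = 99/T - T/101)
√(C + 1/(q(25) - 1550)) = √(-33123/7 + 1/((99/25 - 1/101*25) - 1550)) = √(-33123/7 + 1/((99*(1/25) - 25/101) - 1550)) = √(-33123/7 + 1/((99/25 - 25/101) - 1550)) = √(-33123/7 + 1/(9374/2525 - 1550)) = √(-33123/7 + 1/(-3904376/2525)) = √(-33123/7 - 2525/3904376) = √(-18474951989/3904376) = I*√18033289786750966/1952188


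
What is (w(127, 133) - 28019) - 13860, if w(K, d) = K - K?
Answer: -41879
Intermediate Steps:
w(K, d) = 0
(w(127, 133) - 28019) - 13860 = (0 - 28019) - 13860 = -28019 - 13860 = -41879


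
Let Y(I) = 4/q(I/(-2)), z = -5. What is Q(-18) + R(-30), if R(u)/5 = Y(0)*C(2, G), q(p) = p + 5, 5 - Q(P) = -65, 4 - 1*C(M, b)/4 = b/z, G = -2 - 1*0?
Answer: 638/5 ≈ 127.60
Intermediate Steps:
G = -2 (G = -2 + 0 = -2)
C(M, b) = 16 + 4*b/5 (C(M, b) = 16 - 4*b/(-5) = 16 - 4*b*(-1)/5 = 16 - (-4)*b/5 = 16 + 4*b/5)
Q(P) = 70 (Q(P) = 5 - 1*(-65) = 5 + 65 = 70)
q(p) = 5 + p
Y(I) = 4/(5 - I/2) (Y(I) = 4/(5 + I/(-2)) = 4/(5 + I*(-½)) = 4/(5 - I/2))
R(u) = 288/5 (R(u) = 5*((-8/(-10 + 0))*(16 + (⅘)*(-2))) = 5*((-8/(-10))*(16 - 8/5)) = 5*(-8*(-⅒)*(72/5)) = 5*((⅘)*(72/5)) = 5*(288/25) = 288/5)
Q(-18) + R(-30) = 70 + 288/5 = 638/5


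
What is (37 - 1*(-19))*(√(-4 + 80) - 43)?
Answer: -2408 + 112*√19 ≈ -1919.8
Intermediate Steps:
(37 - 1*(-19))*(√(-4 + 80) - 43) = (37 + 19)*(√76 - 43) = 56*(2*√19 - 43) = 56*(-43 + 2*√19) = -2408 + 112*√19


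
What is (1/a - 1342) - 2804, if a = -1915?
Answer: -7939591/1915 ≈ -4146.0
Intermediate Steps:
(1/a - 1342) - 2804 = (1/(-1915) - 1342) - 2804 = (-1/1915 - 1342) - 2804 = -2569931/1915 - 2804 = -7939591/1915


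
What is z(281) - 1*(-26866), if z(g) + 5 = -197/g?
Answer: 7547744/281 ≈ 26860.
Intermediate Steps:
z(g) = -5 - 197/g
z(281) - 1*(-26866) = (-5 - 197/281) - 1*(-26866) = (-5 - 197*1/281) + 26866 = (-5 - 197/281) + 26866 = -1602/281 + 26866 = 7547744/281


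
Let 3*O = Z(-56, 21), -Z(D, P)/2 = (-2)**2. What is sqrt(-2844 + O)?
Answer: 2*I*sqrt(6405)/3 ≈ 53.354*I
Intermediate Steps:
Z(D, P) = -8 (Z(D, P) = -2*(-2)**2 = -2*4 = -8)
O = -8/3 (O = (1/3)*(-8) = -8/3 ≈ -2.6667)
sqrt(-2844 + O) = sqrt(-2844 - 8/3) = sqrt(-8540/3) = 2*I*sqrt(6405)/3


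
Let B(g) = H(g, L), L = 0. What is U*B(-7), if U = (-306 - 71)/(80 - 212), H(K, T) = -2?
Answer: -377/66 ≈ -5.7121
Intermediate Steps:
U = 377/132 (U = -377/(-132) = -377*(-1/132) = 377/132 ≈ 2.8561)
B(g) = -2
U*B(-7) = (377/132)*(-2) = -377/66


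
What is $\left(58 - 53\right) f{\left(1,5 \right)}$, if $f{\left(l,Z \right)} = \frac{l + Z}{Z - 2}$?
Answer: $10$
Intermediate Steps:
$f{\left(l,Z \right)} = \frac{Z + l}{-2 + Z}$
$\left(58 - 53\right) f{\left(1,5 \right)} = \left(58 - 53\right) \frac{5 + 1}{-2 + 5} = 5 \cdot \frac{1}{3} \cdot 6 = 5 \cdot 2 = 10$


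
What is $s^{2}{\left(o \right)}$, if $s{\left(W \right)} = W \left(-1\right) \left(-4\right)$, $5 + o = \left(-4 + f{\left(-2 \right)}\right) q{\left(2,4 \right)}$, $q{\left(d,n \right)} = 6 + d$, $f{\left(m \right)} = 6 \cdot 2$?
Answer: $55696$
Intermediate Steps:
$f{\left(m \right)} = 12$
$o = 59$ ($o = -5 + \left(-4 + 12\right) \left(6 + 2\right) = -5 + 8 \cdot 8 = -5 + 64 = 59$)
$s{\left(W \right)} = 4 W$ ($s{\left(W \right)} = - W \left(-4\right) = 4 W$)
$s^{2}{\left(o \right)} = \left(4 \cdot 59\right)^{2} = 236^{2} = 55696$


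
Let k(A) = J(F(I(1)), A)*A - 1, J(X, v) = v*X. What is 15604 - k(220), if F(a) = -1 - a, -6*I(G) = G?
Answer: 167815/3 ≈ 55938.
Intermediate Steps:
I(G) = -G/6
J(X, v) = X*v
k(A) = -1 - 5*A²/6 (k(A) = ((-1 - (-1)/6)*A)*A - 1 = ((-1 - 1*(-⅙))*A)*A - 1 = ((-1 + ⅙)*A)*A - 1 = (-5*A/6)*A - 1 = -5*A²/6 - 1 = -1 - 5*A²/6)
15604 - k(220) = 15604 - (-1 - ⅚*220²) = 15604 - (-1 - ⅚*48400) = 15604 - (-1 - 121000/3) = 15604 - 1*(-121003/3) = 15604 + 121003/3 = 167815/3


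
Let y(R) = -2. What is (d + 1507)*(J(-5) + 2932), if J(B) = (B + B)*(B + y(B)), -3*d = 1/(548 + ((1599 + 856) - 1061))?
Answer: 13178451281/2913 ≈ 4.5240e+6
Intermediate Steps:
d = -1/5826 (d = -1/(3*(548 + ((1599 + 856) - 1061))) = -1/(3*(548 + (2455 - 1061))) = -1/(3*(548 + 1394)) = -⅓/1942 = -⅓*1/1942 = -1/5826 ≈ -0.00017164)
J(B) = 2*B*(-2 + B) (J(B) = (B + B)*(B - 2) = (2*B)*(-2 + B) = 2*B*(-2 + B))
(d + 1507)*(J(-5) + 2932) = (-1/5826 + 1507)*(2*(-5)*(-2 - 5) + 2932) = 8779781*(2*(-5)*(-7) + 2932)/5826 = 8779781*(70 + 2932)/5826 = (8779781/5826)*3002 = 13178451281/2913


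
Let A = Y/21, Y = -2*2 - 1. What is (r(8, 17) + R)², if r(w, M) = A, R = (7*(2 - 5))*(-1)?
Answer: 190096/441 ≈ 431.06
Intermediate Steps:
Y = -5 (Y = -4 - 1 = -5)
A = -5/21 ≈ -0.23810
R = 21 (R = (7*(-3))*(-1) = -21*(-1) = 21)
r(w, M) = -5/21
(r(8, 17) + R)² = (-5/21 + 21)² = (436/21)² = 190096/441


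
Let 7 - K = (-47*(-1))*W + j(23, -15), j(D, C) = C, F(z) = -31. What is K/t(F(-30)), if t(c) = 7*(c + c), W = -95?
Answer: -641/62 ≈ -10.339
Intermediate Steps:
t(c) = 14*c (t(c) = 7*(2*c) = 14*c)
K = 4487 (K = 7 - (-47*(-1)*(-95) - 15) = 7 - (47*(-95) - 15) = 7 - (-4465 - 15) = 7 - 1*(-4480) = 7 + 4480 = 4487)
K/t(F(-30)) = 4487/((14*(-31))) = 4487/(-434) = 4487*(-1/434) = -641/62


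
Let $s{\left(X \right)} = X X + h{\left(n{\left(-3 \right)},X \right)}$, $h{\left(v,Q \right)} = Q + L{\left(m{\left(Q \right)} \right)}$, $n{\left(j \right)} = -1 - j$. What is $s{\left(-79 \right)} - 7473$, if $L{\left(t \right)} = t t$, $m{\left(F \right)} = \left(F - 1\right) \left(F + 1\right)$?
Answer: $38936289$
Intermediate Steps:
$m{\left(F \right)} = \left(1 + F\right) \left(-1 + F\right)$ ($m{\left(F \right)} = \left(-1 + F\right) \left(1 + F\right) = \left(1 + F\right) \left(-1 + F\right)$)
$L{\left(t \right)} = t^{2}$
$h{\left(v,Q \right)} = Q + \left(-1 + Q^{2}\right)^{2}$
$s{\left(X \right)} = X + X^{2} + \left(-1 + X^{2}\right)^{2}$ ($s{\left(X \right)} = X X + \left(X + \left(-1 + X^{2}\right)^{2}\right) = X^{2} + \left(X + \left(-1 + X^{2}\right)^{2}\right) = X + X^{2} + \left(-1 + X^{2}\right)^{2}$)
$s{\left(-79 \right)} - 7473 = \left(1 - 79 + \left(-79\right)^{4} - \left(-79\right)^{2}\right) - 7473 = \left(1 - 79 + 38950081 - 6241\right) - 7473 = 38943762 - 7473 = 38936289$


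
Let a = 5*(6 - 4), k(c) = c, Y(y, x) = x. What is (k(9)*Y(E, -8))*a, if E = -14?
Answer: -720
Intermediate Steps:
a = 10 (a = 5*2 = 10)
(k(9)*Y(E, -8))*a = (9*(-8))*10 = -72*10 = -720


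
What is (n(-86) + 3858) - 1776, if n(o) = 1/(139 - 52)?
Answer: 181135/87 ≈ 2082.0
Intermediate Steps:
n(o) = 1/87
(n(-86) + 3858) - 1776 = (1/87 + 3858) - 1776 = 335647/87 - 1776 = 181135/87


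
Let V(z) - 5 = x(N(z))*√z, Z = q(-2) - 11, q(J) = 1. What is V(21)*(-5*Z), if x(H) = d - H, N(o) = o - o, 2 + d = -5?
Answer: 250 - 350*√21 ≈ -1353.9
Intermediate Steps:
d = -7 (d = -2 - 5 = -7)
Z = -10 (Z = 1 - 11 = -10)
N(o) = 0
x(H) = -7 - H
V(z) = 5 - 7*√z (V(z) = 5 + (-7 - 1*0)*√z = 5 + (-7 + 0)*√z = 5 - 7*√z)
V(21)*(-5*Z) = (5 - 7*√21)*(-5*(-10)) = (5 - 7*√21)*50 = 250 - 350*√21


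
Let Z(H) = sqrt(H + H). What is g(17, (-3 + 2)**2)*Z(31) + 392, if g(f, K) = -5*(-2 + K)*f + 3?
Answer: 392 + 88*sqrt(62) ≈ 1084.9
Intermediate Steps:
g(f, K) = 3 - 5*f*(-2 + K) (g(f, K) = -5*f*(-2 + K) + 3 = 3 - 5*f*(-2 + K))
Z(H) = sqrt(2)*sqrt(H) (Z(H) = sqrt(2*H) = sqrt(2)*sqrt(H))
g(17, (-3 + 2)**2)*Z(31) + 392 = (3 + 10*17 - 5*(-3 + 2)**2*17)*(sqrt(2)*sqrt(31)) + 392 = (3 + 170 - 5*(-1)**2*17)*sqrt(62) + 392 = (3 + 170 - 5*1*17)*sqrt(62) + 392 = (3 + 170 - 85)*sqrt(62) + 392 = 88*sqrt(62) + 392 = 392 + 88*sqrt(62)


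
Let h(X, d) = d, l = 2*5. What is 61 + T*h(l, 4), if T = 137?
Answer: 609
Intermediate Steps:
l = 10
61 + T*h(l, 4) = 61 + 137*4 = 61 + 548 = 609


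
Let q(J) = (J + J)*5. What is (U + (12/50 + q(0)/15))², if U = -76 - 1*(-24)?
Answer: 1674436/625 ≈ 2679.1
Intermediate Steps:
q(J) = 10*J (q(J) = (2*J)*5 = 10*J)
U = -52 (U = -76 + 24 = -52)
(U + (12/50 + q(0)/15))² = (-52 + (12/50 + (10*0)/15))² = (-52 + (12*(1/50) + 0*(1/15)))² = (-52 + (6/25 + 0))² = (-52 + 6/25)² = (-1294/25)² = 1674436/625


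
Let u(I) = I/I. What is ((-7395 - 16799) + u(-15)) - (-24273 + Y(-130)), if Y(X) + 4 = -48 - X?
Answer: 2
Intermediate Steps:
u(I) = 1
Y(X) = -52 - X (Y(X) = -4 + (-48 - X) = -52 - X)
((-7395 - 16799) + u(-15)) - (-24273 + Y(-130)) = ((-7395 - 16799) + 1) - (-24273 + (-52 - 1*(-130))) = (-24194 + 1) - (-24273 + (-52 + 130)) = -24193 - (-24273 + 78) = -24193 - 1*(-24195) = -24193 + 24195 = 2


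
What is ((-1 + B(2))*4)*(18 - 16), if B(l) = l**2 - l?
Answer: 8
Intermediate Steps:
((-1 + B(2))*4)*(18 - 16) = ((-1 + 2*(-1 + 2))*4)*(18 - 16) = ((-1 + 2*1)*4)*2 = ((-1 + 2)*4)*2 = (1*4)*2 = 4*2 = 8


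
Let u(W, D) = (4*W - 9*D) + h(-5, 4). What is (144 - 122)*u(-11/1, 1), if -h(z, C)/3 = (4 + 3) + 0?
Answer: -1628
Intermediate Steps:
h(z, C) = -21 (h(z, C) = -3*((4 + 3) + 0) = -3*(7 + 0) = -3*7 = -21)
u(W, D) = -21 - 9*D + 4*W (u(W, D) = (4*W - 9*D) - 21 = (-9*D + 4*W) - 21 = -21 - 9*D + 4*W)
(144 - 122)*u(-11/1, 1) = (144 - 122)*(-21 - 9*1 + 4*(-11/1)) = 22*(-21 - 9 + 4*(-11*1)) = 22*(-21 - 9 + 4*(-11)) = 22*(-21 - 9 - 44) = 22*(-74) = -1628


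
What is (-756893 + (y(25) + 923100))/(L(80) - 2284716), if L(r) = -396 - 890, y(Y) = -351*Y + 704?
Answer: -79068/1143001 ≈ -0.069176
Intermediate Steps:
y(Y) = 704 - 351*Y
L(r) = -1286
(-756893 + (y(25) + 923100))/(L(80) - 2284716) = (-756893 + ((704 - 351*25) + 923100))/(-1286 - 2284716) = (-756893 + ((704 - 8775) + 923100))/(-2286002) = (-756893 + (-8071 + 923100))*(-1/2286002) = (-756893 + 915029)*(-1/2286002) = 158136*(-1/2286002) = -79068/1143001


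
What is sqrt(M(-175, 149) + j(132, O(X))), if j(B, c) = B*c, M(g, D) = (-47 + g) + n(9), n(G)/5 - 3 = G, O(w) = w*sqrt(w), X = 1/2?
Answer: sqrt(-162 + 33*sqrt(2)) ≈ 10.739*I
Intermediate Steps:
X = 1/2 ≈ 0.50000
O(w) = w**(3/2)
n(G) = 15 + 5*G
M(g, D) = 13 + g (M(g, D) = (-47 + g) + (15 + 5*9) = (-47 + g) + (15 + 45) = (-47 + g) + 60 = 13 + g)
sqrt(M(-175, 149) + j(132, O(X))) = sqrt((13 - 175) + 132*(1/2)**(3/2)) = sqrt(-162 + 132*(sqrt(2)/4)) = sqrt(-162 + 33*sqrt(2))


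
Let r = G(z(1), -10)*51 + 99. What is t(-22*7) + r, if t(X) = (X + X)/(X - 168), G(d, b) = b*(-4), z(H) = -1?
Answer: 49219/23 ≈ 2140.0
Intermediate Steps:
G(d, b) = -4*b
r = 2139 (r = -4*(-10)*51 + 99 = 40*51 + 99 = 2040 + 99 = 2139)
t(X) = 2*X/(-168 + X) (t(X) = (2*X)/(-168 + X) = 2*X/(-168 + X))
t(-22*7) + r = 2*(-22*7)/(-168 - 22*7) + 2139 = 2*(-154)/(-168 - 154) + 2139 = 2*(-154)/(-322) + 2139 = 2*(-154)*(-1/322) + 2139 = 22/23 + 2139 = 49219/23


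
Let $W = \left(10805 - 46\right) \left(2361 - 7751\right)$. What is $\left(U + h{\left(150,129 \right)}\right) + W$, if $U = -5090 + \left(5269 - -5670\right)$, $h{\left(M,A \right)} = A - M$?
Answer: $-57985182$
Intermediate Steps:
$W = -57991010$ ($W = 10759 \left(-5390\right) = -57991010$)
$U = 5849$ ($U = -5090 + \left(5269 + 5670\right) = -5090 + 10939 = 5849$)
$\left(U + h{\left(150,129 \right)}\right) + W = \left(5849 + \left(129 - 150\right)\right) - 57991010 = \left(5849 - 21\right) - 57991010 = 5828 - 57991010 = -57985182$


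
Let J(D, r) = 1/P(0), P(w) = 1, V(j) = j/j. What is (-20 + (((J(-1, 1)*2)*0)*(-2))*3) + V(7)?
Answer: -19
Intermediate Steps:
V(j) = 1
J(D, r) = 1 (J(D, r) = 1/1 = 1)
(-20 + (((J(-1, 1)*2)*0)*(-2))*3) + V(7) = (-20 + (((1*2)*0)*(-2))*3) + 1 = (-20 + ((2*0)*(-2))*3) + 1 = (-20 + (0*(-2))*3) + 1 = (-20 + 0*3) + 1 = (-20 + 0) + 1 = -20 + 1 = -19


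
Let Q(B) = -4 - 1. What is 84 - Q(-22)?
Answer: 89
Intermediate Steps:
Q(B) = -5
84 - Q(-22) = 84 - 1*(-5) = 84 + 5 = 89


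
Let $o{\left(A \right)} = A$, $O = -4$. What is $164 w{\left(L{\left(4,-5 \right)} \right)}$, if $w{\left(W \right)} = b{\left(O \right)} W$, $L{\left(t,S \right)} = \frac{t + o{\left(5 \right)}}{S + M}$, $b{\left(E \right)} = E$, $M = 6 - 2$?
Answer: $5904$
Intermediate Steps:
$M = 4$
$L{\left(t,S \right)} = \frac{5 + t}{4 + S}$ ($L{\left(t,S \right)} = \frac{t + 5}{S + 4} = \frac{5 + t}{4 + S}$)
$w{\left(W \right)} = - 4 W$
$164 w{\left(L{\left(4,-5 \right)} \right)} = 164 \left(- 4 \frac{5 + 4}{4 - 5}\right) = 164 \left(- 4 \frac{1}{-1} \cdot 9\right) = 164 \left(- 4 \left(\left(-1\right) 9\right)\right) = 164 \left(\left(-4\right) \left(-9\right)\right) = 164 \cdot 36 = 5904$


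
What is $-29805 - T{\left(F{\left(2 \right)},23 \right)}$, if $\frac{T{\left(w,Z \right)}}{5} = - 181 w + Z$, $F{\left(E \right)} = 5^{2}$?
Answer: $-7295$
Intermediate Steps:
$F{\left(E \right)} = 25$
$T{\left(w,Z \right)} = - 905 w + 5 Z$ ($T{\left(w,Z \right)} = 5 \left(- 181 w + Z\right) = 5 \left(Z - 181 w\right) = - 905 w + 5 Z$)
$-29805 - T{\left(F{\left(2 \right)},23 \right)} = -29805 - \left(\left(-905\right) 25 + 5 \cdot 23\right) = -29805 - \left(-22625 + 115\right) = -29805 - -22510 = -29805 + 22510 = -7295$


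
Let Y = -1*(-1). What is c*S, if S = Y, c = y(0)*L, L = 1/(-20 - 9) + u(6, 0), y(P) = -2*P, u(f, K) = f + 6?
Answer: 0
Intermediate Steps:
u(f, K) = 6 + f
L = 347/29 (L = 1/(-20 - 9) + (6 + 6) = 1/(-29) + 12 = -1/29 + 12 = 347/29 ≈ 11.966)
Y = 1
c = 0 (c = -2*0*(347/29) = 0*(347/29) = 0)
S = 1
c*S = 0*1 = 0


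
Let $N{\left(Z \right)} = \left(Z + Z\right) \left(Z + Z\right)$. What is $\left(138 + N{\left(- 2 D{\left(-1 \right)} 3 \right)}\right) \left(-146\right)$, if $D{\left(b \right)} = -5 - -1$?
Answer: $-356532$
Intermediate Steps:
$D{\left(b \right)} = -4$ ($D{\left(b \right)} = -5 + 1 = -4$)
$N{\left(Z \right)} = 4 Z^{2}$ ($N{\left(Z \right)} = 2 Z 2 Z = 4 Z^{2}$)
$\left(138 + N{\left(- 2 D{\left(-1 \right)} 3 \right)}\right) \left(-146\right) = \left(138 + 4 \left(\left(-2\right) \left(-4\right) 3\right)^{2}\right) \left(-146\right) = \left(138 + 4 \left(8 \cdot 3\right)^{2}\right) \left(-146\right) = \left(138 + 4 \cdot 24^{2}\right) \left(-146\right) = \left(138 + 4 \cdot 576\right) \left(-146\right) = \left(138 + 2304\right) \left(-146\right) = 2442 \left(-146\right) = -356532$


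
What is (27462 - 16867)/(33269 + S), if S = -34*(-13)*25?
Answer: 10595/44319 ≈ 0.23906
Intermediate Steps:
S = 11050 (S = 442*25 = 11050)
(27462 - 16867)/(33269 + S) = (27462 - 16867)/(33269 + 11050) = 10595/44319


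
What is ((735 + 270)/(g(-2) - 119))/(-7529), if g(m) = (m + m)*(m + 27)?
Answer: 335/549617 ≈ 0.00060952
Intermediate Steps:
g(m) = 2*m*(27 + m) (g(m) = (2*m)*(27 + m) = 2*m*(27 + m))
((735 + 270)/(g(-2) - 119))/(-7529) = ((735 + 270)/(2*(-2)*(27 - 2) - 119))/(-7529) = (1005/(2*(-2)*25 - 119))*(-1/7529) = (1005/(-100 - 119))*(-1/7529) = (1005/(-219))*(-1/7529) = (1005*(-1/219))*(-1/7529) = -335/73*(-1/7529) = 335/549617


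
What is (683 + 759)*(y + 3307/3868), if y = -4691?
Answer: -13080007801/1934 ≈ -6.7632e+6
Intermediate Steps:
(683 + 759)*(y + 3307/3868) = (683 + 759)*(-4691 + 3307/3868) = 1442*(-4691 + 3307*(1/3868)) = 1442*(-4691 + 3307/3868) = 1442*(-18141481/3868) = -13080007801/1934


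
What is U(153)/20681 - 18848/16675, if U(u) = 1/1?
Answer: -389778813/344855675 ≈ -1.1303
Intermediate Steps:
U(u) = 1
U(153)/20681 - 18848/16675 = 1/20681 - 18848/16675 = -389778813/344855675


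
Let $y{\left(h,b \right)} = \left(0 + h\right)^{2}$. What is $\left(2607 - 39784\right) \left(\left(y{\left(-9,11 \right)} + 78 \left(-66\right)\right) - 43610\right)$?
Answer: $1809664829$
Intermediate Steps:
$y{\left(h,b \right)} = h^{2}$
$\left(2607 - 39784\right) \left(\left(y{\left(-9,11 \right)} + 78 \left(-66\right)\right) - 43610\right) = \left(2607 - 39784\right) \left(\left(\left(-9\right)^{2} + 78 \left(-66\right)\right) - 43610\right) = - 37177 \left(\left(81 - 5148\right) - 43610\right) = - 37177 \left(-5067 - 43610\right) = \left(-37177\right) \left(-48677\right) = 1809664829$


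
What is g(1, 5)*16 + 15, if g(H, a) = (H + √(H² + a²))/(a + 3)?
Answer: 17 + 2*√26 ≈ 27.198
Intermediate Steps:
g(H, a) = (H + √(H² + a²))/(3 + a)
g(1, 5)*16 + 15 = ((1 + √(1² + 5²))/(3 + 5))*16 + 15 = ((1 + √(1 + 25))/8)*16 + 15 = ((1 + √26)/8)*16 + 15 = (⅛ + √26/8)*16 + 15 = (2 + 2*√26) + 15 = 17 + 2*√26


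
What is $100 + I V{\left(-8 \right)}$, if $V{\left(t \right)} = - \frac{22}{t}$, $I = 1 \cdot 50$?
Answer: $\frac{475}{2} \approx 237.5$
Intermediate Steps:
$I = 50$
$100 + I V{\left(-8 \right)} = 100 + 50 \left(- \frac{22}{-8}\right) = 100 + 50 \left(\left(-22\right) \left(- \frac{1}{8}\right)\right) = 100 + 50 \cdot \frac{11}{4} = 100 + \frac{275}{2} = \frac{475}{2}$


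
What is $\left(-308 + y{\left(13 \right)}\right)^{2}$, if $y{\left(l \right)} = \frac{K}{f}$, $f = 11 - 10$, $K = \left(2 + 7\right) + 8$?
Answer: $84681$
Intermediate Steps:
$K = 17$ ($K = 9 + 8 = 17$)
$f = 1$ ($f = 11 - 10 = 1$)
$y{\left(l \right)} = 17$ ($y{\left(l \right)} = \frac{17}{1} = 17 \cdot 1 = 17$)
$\left(-308 + y{\left(13 \right)}\right)^{2} = \left(-308 + 17\right)^{2} = \left(-291\right)^{2} = 84681$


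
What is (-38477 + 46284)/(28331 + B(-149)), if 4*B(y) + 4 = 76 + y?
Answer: 31228/113247 ≈ 0.27575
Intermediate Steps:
B(y) = 18 + y/4 (B(y) = -1 + (76 + y)/4 = -1 + (19 + y/4) = 18 + y/4)
(-38477 + 46284)/(28331 + B(-149)) = (-38477 + 46284)/(28331 + (18 + (¼)*(-149))) = 7807/(28331 + (18 - 149/4)) = 7807/(28331 - 77/4) = 7807/(113247/4) = 7807*(4/113247) = 31228/113247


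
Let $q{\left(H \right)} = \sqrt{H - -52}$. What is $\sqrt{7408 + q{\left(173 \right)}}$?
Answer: $\sqrt{7423} \approx 86.157$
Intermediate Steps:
$q{\left(H \right)} = \sqrt{52 + H}$ ($q{\left(H \right)} = \sqrt{H + 52} = \sqrt{52 + H}$)
$\sqrt{7408 + q{\left(173 \right)}} = \sqrt{7408 + \sqrt{52 + 173}} = \sqrt{7408 + \sqrt{225}} = \sqrt{7408 + 15} = \sqrt{7423}$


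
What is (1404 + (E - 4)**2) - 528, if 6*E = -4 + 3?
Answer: 32161/36 ≈ 893.36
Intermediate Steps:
E = -1/6 (E = (-4 + 3)/6 = (1/6)*(-1) = -1/6 ≈ -0.16667)
(1404 + (E - 4)**2) - 528 = (1404 + (-1/6 - 4)**2) - 528 = (1404 + (-25/6)**2) - 528 = (1404 + 625/36) - 528 = 51169/36 - 528 = 32161/36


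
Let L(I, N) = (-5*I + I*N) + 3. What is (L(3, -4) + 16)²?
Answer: 64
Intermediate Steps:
L(I, N) = 3 - 5*I + I*N
(L(3, -4) + 16)² = ((3 - 5*3 + 3*(-4)) + 16)² = ((3 - 15 - 12) + 16)² = (-24 + 16)² = (-8)² = 64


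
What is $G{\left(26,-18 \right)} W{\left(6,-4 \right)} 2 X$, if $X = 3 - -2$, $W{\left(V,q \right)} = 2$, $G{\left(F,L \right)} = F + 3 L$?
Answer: $-560$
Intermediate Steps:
$X = 5$ ($X = 3 + 2 = 5$)
$G{\left(26,-18 \right)} W{\left(6,-4 \right)} 2 X = \left(26 + 3 \left(-18\right)\right) 2 \cdot 2 \cdot 5 = \left(26 - 54\right) 4 \cdot 5 = \left(-28\right) 20 = -560$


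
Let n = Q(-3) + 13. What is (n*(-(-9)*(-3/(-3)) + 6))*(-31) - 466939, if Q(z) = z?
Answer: -471589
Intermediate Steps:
n = 10 (n = -3 + 13 = 10)
(n*(-(-9)*(-3/(-3)) + 6))*(-31) - 466939 = (10*(-(-9)*(-3/(-3)) + 6))*(-31) - 466939 = (10*(-(-9)*(-3*(-⅓)) + 6))*(-31) - 466939 = (10*(-(-9) + 6))*(-31) - 466939 = (10*(-3*(-3) + 6))*(-31) - 466939 = (10*(9 + 6))*(-31) - 466939 = (10*15)*(-31) - 466939 = 150*(-31) - 466939 = -4650 - 466939 = -471589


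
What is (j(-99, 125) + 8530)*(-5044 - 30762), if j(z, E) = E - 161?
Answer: -304136164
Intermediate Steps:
j(z, E) = -161 + E
(j(-99, 125) + 8530)*(-5044 - 30762) = ((-161 + 125) + 8530)*(-5044 - 30762) = (-36 + 8530)*(-35806) = 8494*(-35806) = -304136164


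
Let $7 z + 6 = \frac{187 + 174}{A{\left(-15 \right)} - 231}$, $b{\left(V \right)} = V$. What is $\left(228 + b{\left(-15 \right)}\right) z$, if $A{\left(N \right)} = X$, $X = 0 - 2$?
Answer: $- \frac{374667}{1631} \approx -229.72$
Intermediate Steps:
$X = -2$ ($X = 0 - 2 = -2$)
$A{\left(N \right)} = -2$
$z = - \frac{1759}{1631}$ ($z = - \frac{6}{7} + \frac{\left(187 + 174\right) \frac{1}{-2 - 231}}{7} = - \frac{6}{7} + \frac{361 \frac{1}{-233}}{7} = - \frac{6}{7} + \frac{361 \left(- \frac{1}{233}\right)}{7} = - \frac{6}{7} + \frac{1}{7} \left(- \frac{361}{233}\right) = - \frac{6}{7} - \frac{361}{1631} = - \frac{1759}{1631} \approx -1.0785$)
$\left(228 + b{\left(-15 \right)}\right) z = \left(228 - 15\right) \left(- \frac{1759}{1631}\right) = 213 \left(- \frac{1759}{1631}\right) = - \frac{374667}{1631}$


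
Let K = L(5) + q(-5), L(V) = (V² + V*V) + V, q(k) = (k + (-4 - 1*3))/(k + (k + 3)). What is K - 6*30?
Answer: -863/7 ≈ -123.29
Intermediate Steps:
q(k) = (-7 + k)/(3 + 2*k) (q(k) = (k + (-4 - 3))/(k + (3 + k)) = (k - 7)/(3 + 2*k) = (-7 + k)/(3 + 2*k))
L(V) = V + 2*V² (L(V) = (V² + V²) + V = 2*V² + V = V + 2*V²)
K = 397/7 (K = 5*(1 + 2*5) + (-7 - 5)/(3 + 2*(-5)) = 5*(1 + 10) - 12/(3 - 10) = 5*11 - 12/(-7) = 55 - ⅐*(-12) = 55 + 12/7 = 397/7 ≈ 56.714)
K - 6*30 = 397/7 - 6*30 = 397/7 - 180 = -863/7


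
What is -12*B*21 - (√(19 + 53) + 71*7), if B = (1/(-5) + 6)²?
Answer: -224357/25 - 6*√2 ≈ -8982.8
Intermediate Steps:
B = 841/25 (B = (-⅕ + 6)² = (29/5)² = 841/25 ≈ 33.640)
-12*B*21 - (√(19 + 53) + 71*7) = -12*841/25*21 - (√(19 + 53) + 71*7) = -10092/25*21 - (√72 + 497) = -211932/25 - (6*√2 + 497) = -211932/25 - (497 + 6*√2) = -211932/25 + (-497 - 6*√2) = -224357/25 - 6*√2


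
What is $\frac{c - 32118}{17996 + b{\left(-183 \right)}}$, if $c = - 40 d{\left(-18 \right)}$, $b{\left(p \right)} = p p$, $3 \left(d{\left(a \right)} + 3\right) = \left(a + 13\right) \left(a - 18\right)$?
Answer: $- \frac{4914}{7355} \approx -0.66812$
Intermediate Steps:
$d{\left(a \right)} = -3 + \frac{\left(-18 + a\right) \left(13 + a\right)}{3}$ ($d{\left(a \right)} = -3 + \frac{\left(a + 13\right) \left(a - 18\right)}{3} = -3 + \frac{\left(13 + a\right) \left(-18 + a\right)}{3} = -3 + \frac{\left(-18 + a\right) \left(13 + a\right)}{3}$)
$b{\left(p \right)} = p^{2}$
$c = -2280$ ($c = - 40 \left(-81 - -30 + \frac{\left(-18\right)^{2}}{3}\right) = - 40 \left(-81 + 30 + \frac{1}{3} \cdot 324\right) = - 40 \left(-81 + 30 + 108\right) = \left(-40\right) 57 = -2280$)
$\frac{c - 32118}{17996 + b{\left(-183 \right)}} = \frac{-2280 - 32118}{17996 + \left(-183\right)^{2}} = - \frac{34398}{17996 + 33489} = - \frac{34398}{51485} = \left(-34398\right) \frac{1}{51485} = - \frac{4914}{7355}$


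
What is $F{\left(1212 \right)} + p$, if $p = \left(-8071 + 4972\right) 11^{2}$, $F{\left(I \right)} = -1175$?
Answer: $-376154$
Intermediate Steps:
$p = -374979$ ($p = \left(-3099\right) 121 = -374979$)
$F{\left(1212 \right)} + p = -1175 - 374979 = -376154$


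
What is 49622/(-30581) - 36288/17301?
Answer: -1137050/305651 ≈ -3.7201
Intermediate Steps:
49622/(-30581) - 36288/17301 = 49622*(-1/30581) - 36288*1/17301 = -86/53 - 12096/5767 = -1137050/305651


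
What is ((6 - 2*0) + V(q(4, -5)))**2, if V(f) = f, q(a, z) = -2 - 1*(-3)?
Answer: 49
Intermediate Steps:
q(a, z) = 1 (q(a, z) = -2 + 3 = 1)
((6 - 2*0) + V(q(4, -5)))**2 = ((6 - 2*0) + 1)**2 = ((6 + 0) + 1)**2 = (6 + 1)**2 = 7**2 = 49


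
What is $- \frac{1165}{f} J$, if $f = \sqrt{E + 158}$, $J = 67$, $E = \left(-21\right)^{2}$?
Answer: $- \frac{78055 \sqrt{599}}{599} \approx -3189.2$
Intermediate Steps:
$E = 441$
$f = \sqrt{599}$ ($f = \sqrt{441 + 158} = \sqrt{599} \approx 24.474$)
$- \frac{1165}{f} J = - \frac{1165}{\sqrt{599}} \cdot 67 = - 1165 \frac{\sqrt{599}}{599} \cdot 67 = - \frac{1165 \sqrt{599}}{599} \cdot 67 = - \frac{78055 \sqrt{599}}{599}$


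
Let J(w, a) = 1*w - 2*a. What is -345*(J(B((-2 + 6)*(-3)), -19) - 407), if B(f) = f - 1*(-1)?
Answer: 131100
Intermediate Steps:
B(f) = 1 + f (B(f) = f + 1 = 1 + f)
J(w, a) = w - 2*a
-345*(J(B((-2 + 6)*(-3)), -19) - 407) = -345*(((1 + (-2 + 6)*(-3)) - 2*(-19)) - 407) = -345*(((1 + 4*(-3)) + 38) - 407) = -345*(((1 - 12) + 38) - 407) = -345*((-11 + 38) - 407) = -345*(27 - 407) = -345*(-380) = 131100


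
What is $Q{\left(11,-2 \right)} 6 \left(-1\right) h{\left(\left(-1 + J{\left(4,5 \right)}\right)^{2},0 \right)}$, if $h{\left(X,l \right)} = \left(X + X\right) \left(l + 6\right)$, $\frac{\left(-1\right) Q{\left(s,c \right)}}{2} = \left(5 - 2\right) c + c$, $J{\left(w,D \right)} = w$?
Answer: $-10368$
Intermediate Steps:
$Q{\left(s,c \right)} = - 8 c$ ($Q{\left(s,c \right)} = - 2 \left(\left(5 - 2\right) c + c\right) = - 2 \left(3 c + c\right) = - 2 \cdot 4 c = - 8 c$)
$h{\left(X,l \right)} = 2 X \left(6 + l\right)$
$Q{\left(11,-2 \right)} 6 \left(-1\right) h{\left(\left(-1 + J{\left(4,5 \right)}\right)^{2},0 \right)} = \left(-8\right) \left(-2\right) 6 \left(-1\right) 2 \left(-1 + 4\right)^{2} \left(6 + 0\right) = 16 \left(-6\right) 2 \cdot 3^{2} \cdot 6 = - 96 \cdot 2 \cdot 9 \cdot 6 = \left(-96\right) 108 = -10368$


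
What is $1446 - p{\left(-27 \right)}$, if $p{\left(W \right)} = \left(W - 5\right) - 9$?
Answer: $1487$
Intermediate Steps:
$p{\left(W \right)} = -14 + W$ ($p{\left(W \right)} = \left(-5 + W\right) - 9 = -14 + W$)
$1446 - p{\left(-27 \right)} = 1446 - \left(-14 - 27\right) = 1446 - -41 = 1446 + 41 = 1487$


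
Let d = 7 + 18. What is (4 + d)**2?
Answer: 841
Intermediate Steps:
d = 25
(4 + d)**2 = (4 + 25)**2 = 29**2 = 841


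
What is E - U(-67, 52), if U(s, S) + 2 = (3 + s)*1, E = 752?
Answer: 818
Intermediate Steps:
U(s, S) = 1 + s (U(s, S) = -2 + (3 + s)*1 = -2 + (3 + s) = 1 + s)
E - U(-67, 52) = 752 - (1 - 67) = 752 - 1*(-66) = 752 + 66 = 818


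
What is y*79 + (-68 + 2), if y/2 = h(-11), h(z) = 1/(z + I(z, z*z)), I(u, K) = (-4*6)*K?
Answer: -192548/2915 ≈ -66.054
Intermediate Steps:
I(u, K) = -24*K
h(z) = 1/(z - 24*z²) (h(z) = 1/(z - 24*z*z) = 1/(z - 24*z²))
y = -2/2915 (y = 2*(-1/(-11*(-1 + 24*(-11)))) = 2*(-1*(-1/11)/(-1 - 264)) = 2*(-1*(-1/11)/(-265)) = 2*(-1*(-1/11)*(-1/265)) = 2*(-1/2915) = -2/2915 ≈ -0.00068611)
y*79 + (-68 + 2) = -2/2915*79 + (-68 + 2) = -158/2915 - 66 = -192548/2915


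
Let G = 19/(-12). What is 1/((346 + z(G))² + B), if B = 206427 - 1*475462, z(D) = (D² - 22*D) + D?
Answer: -20736/2556679031 ≈ -8.1105e-6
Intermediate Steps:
G = -19/12 (G = 19*(-1/12) = -19/12 ≈ -1.5833)
z(D) = D² - 21*D
B = -269035 (B = 206427 - 475462 = -269035)
1/((346 + z(G))² + B) = 1/((346 - 19*(-21 - 19/12)/12)² - 269035) = 1/((346 - 19/12*(-271/12))² - 269035) = 1/((346 + 5149/144)² - 269035) = 1/((54973/144)² - 269035) = 1/(3022030729/20736 - 269035) = 1/(-2556679031/20736) = -20736/2556679031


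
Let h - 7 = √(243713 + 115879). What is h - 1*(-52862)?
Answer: 52869 + 2*√89898 ≈ 53469.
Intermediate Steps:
h = 7 + 2*√89898 (h = 7 + √(243713 + 115879) = 7 + √359592 = 7 + 2*√89898 ≈ 606.66)
h - 1*(-52862) = (7 + 2*√89898) - 1*(-52862) = (7 + 2*√89898) + 52862 = 52869 + 2*√89898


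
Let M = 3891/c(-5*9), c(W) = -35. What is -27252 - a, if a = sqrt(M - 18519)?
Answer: -27252 - 2*I*sqrt(5705490)/35 ≈ -27252.0 - 136.49*I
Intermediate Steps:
M = -3891/35 (M = 3891/(-35) = 3891*(-1/35) = -3891/35 ≈ -111.17)
a = 2*I*sqrt(5705490)/35 (a = sqrt(-3891/35 - 18519) = sqrt(-652056/35) = 2*I*sqrt(5705490)/35 ≈ 136.49*I)
-27252 - a = -27252 - 2*I*sqrt(5705490)/35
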